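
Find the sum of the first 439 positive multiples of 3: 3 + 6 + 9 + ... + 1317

Factor out 3: = 3(1 + 2 + ... + 439) = 3 × n(n+1)/2
= 3 × 439×440/2
= 3 × 96580
= 289740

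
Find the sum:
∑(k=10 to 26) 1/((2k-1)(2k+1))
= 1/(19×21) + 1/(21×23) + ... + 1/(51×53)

Partial fractions: 1/((2k-1)(2k+1)) = (1/2)[1/(2k-1) - 1/(2k+1)]
The series telescopes:
= (1/2)[1/19 - 1/53]
= 17/1007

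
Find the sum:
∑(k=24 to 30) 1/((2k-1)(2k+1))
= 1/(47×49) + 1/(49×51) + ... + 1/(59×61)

Partial fractions: 1/((2k-1)(2k+1)) = (1/2)[1/(2k-1) - 1/(2k+1)]
The series telescopes:
= (1/2)[1/47 - 1/61]
= 7/2867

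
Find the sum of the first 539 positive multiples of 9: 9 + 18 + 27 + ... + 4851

Factor out 9: = 9(1 + 2 + ... + 539) = 9 × n(n+1)/2
= 9 × 539×540/2
= 9 × 145530
= 1309770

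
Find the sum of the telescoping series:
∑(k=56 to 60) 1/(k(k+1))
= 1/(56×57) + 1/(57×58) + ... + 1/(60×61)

Partial fractions: 1/(k(k+1)) = 1/k - 1/(k+1)
The series telescopes:
= (1/56 - 1/57) + (1/57 - 1/58) + ... + (1/60 - 1/61)
= 1/56 - 1/61
= 5/3416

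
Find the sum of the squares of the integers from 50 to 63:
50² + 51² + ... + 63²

Use ∑_{k=1}^{n} k² = n(n+1)(2n+1)/6, then subtract the first 49 terms.
∑_{k=1}^{63} k² = 63×64×127/6 = 85344
∑_{k=1}^{49} k² = 49×50×99/6 = 40425
∑_{k=50}^{63} k² = 85344 - 40425 = 44919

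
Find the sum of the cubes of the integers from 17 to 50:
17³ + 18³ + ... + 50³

Use ∑_{k=1}^{n} k³ = [n(n+1)/2]², then subtract the first 16 terms.
∑_{k=1}^{50} k³ = [50×51/2]² = 1275² = 1625625
∑_{k=1}^{16} k³ = [16×17/2]² = 136² = 18496
∑_{k=17}^{50} k³ = 1625625 - 18496 = 1607129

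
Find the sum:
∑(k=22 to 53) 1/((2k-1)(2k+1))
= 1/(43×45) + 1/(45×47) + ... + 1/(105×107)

Partial fractions: 1/((2k-1)(2k+1)) = (1/2)[1/(2k-1) - 1/(2k+1)]
The series telescopes:
= (1/2)[1/43 - 1/107]
= 32/4601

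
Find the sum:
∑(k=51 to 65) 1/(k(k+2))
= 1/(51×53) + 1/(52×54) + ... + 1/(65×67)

Partial fractions: 1/(k(k+2)) = (1/2)[1/k - 1/(k+2)]
Telescoping leaves the first two and last two terms:
= (1/2)[1/51 + 1/52 - 1/66 - 1/67]
= 17125/3909048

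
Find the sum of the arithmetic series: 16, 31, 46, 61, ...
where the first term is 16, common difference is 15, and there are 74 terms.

Sₙ = n/2 × (first + last)
Last term = a + (n-1)d = 16 + (74-1)×15 = 1111
S_74 = 74/2 × (16 + 1111)
S_74 = 74/2 × 1127 = 41699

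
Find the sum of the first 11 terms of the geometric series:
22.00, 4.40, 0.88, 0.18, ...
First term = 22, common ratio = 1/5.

Sₙ = a(1 - rⁿ) / (1 - r)
S_11 = 22(1 - (1/5)^11) / (1 - (1/5))
S_11 = 22(1 - (1/48828125)) / (4/5)
S_11 = 268554682/9765625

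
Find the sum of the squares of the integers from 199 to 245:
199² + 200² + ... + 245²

Use ∑_{k=1}^{n} k² = n(n+1)(2n+1)/6, then subtract the first 198 terms.
∑_{k=1}^{245} k² = 245×246×491/6 = 4932095
∑_{k=1}^{198} k² = 198×199×397/6 = 2607099
∑_{k=199}^{245} k² = 4932095 - 2607099 = 2324996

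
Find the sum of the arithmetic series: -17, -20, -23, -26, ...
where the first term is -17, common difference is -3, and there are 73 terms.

Sₙ = n/2 × (first + last)
Last term = a + (n-1)d = -17 + (73-1)×(-3) = -233
S_73 = 73/2 × (-17 + (-233))
S_73 = 73/2 × (-250) = -9125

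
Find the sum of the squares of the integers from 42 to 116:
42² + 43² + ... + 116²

Use ∑_{k=1}^{n} k² = n(n+1)(2n+1)/6, then subtract the first 41 terms.
∑_{k=1}^{116} k² = 116×117×233/6 = 527046
∑_{k=1}^{41} k² = 41×42×83/6 = 23821
∑_{k=42}^{116} k² = 527046 - 23821 = 503225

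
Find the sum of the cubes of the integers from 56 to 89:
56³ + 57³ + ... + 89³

Use ∑_{k=1}^{n} k³ = [n(n+1)/2]², then subtract the first 55 terms.
∑_{k=1}^{89} k³ = [89×90/2]² = 4005² = 16040025
∑_{k=1}^{55} k³ = [55×56/2]² = 1540² = 2371600
∑_{k=56}^{89} k³ = 16040025 - 2371600 = 13668425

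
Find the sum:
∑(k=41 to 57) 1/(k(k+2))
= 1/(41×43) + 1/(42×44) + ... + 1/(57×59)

Partial fractions: 1/(k(k+2)) = (1/2)[1/k - 1/(k+2)]
Telescoping leaves the first two and last two terms:
= (1/2)[1/41 + 1/42 - 1/58 - 1/59]
= 10319/1473171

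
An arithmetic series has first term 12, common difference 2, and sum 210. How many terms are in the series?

Using S = n/2 × [2a + (n-1)d]
210 = n/2 × [2(12) + (n-1)(2)]
210 = n/2 × [24 + 2n - 2]
420 = n × [22 + 2n]
2n² + (22)n - 420 = 0
Discriminant: Δ = (22)² - 4(2)(-420) = 484 + 3360 = 3844
√Δ = 62
n = [-(22) + √Δ] / (2·2) = (-22 + 62) / 4 = 40 / 4 = 10
(The negative root is discarded since n must be a positive integer.)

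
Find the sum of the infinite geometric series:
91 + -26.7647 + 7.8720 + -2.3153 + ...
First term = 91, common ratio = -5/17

For |r| < 1, S = a / (1 - r)
S = 91 / (1 - (-5/17))
S = 91 / (22/17)
S = 1547/22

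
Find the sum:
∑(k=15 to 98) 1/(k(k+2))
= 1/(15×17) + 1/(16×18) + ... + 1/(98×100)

Partial fractions: 1/(k(k+2)) = (1/2)[1/k - 1/(k+2)]
Telescoping leaves the first two and last two terms:
= (1/2)[1/15 + 1/16 - 1/99 - 1/100]
= 4319/79200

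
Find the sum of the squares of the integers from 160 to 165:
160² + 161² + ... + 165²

Use ∑_{k=1}^{n} k² = n(n+1)(2n+1)/6, then subtract the first 159 terms.
∑_{k=1}^{165} k² = 165×166×331/6 = 1511015
∑_{k=1}^{159} k² = 159×160×319/6 = 1352560
∑_{k=160}^{165} k² = 1511015 - 1352560 = 158455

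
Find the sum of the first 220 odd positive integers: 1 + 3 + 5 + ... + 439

Sum of first n odd numbers = n²
= 220²
= 48400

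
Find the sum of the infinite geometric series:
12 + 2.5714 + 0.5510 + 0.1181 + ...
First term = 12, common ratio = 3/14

For |r| < 1, S = a / (1 - r)
S = 12 / (1 - (3/14))
S = 12 / (11/14)
S = 168/11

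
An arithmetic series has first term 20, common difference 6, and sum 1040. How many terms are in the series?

Using S = n/2 × [2a + (n-1)d]
1040 = n/2 × [2(20) + (n-1)(6)]
1040 = n/2 × [40 + 6n - 6]
2080 = n × [34 + 6n]
6n² + (34)n - 2080 = 0
Discriminant: Δ = (34)² - 4(6)(-2080) = 1156 + 49920 = 51076
√Δ = 226
n = [-(34) + √Δ] / (2·6) = (-34 + 226) / 12 = 192 / 12 = 16
(The negative root is discarded since n must be a positive integer.)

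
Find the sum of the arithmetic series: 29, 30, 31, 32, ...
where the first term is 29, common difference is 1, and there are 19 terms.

Sₙ = n/2 × (first + last)
Last term = a + (n-1)d = 29 + (19-1)×1 = 47
S_19 = 19/2 × (29 + 47)
S_19 = 19/2 × 76 = 722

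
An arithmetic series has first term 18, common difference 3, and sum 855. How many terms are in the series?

Using S = n/2 × [2a + (n-1)d]
855 = n/2 × [2(18) + (n-1)(3)]
855 = n/2 × [36 + 3n - 3]
1710 = n × [33 + 3n]
3n² + (33)n - 1710 = 0
Discriminant: Δ = (33)² - 4(3)(-1710) = 1089 + 20520 = 21609
√Δ = 147
n = [-(33) + √Δ] / (2·3) = (-33 + 147) / 6 = 114 / 6 = 19
(The negative root is discarded since n must be a positive integer.)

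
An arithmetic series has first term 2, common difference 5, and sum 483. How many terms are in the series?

Using S = n/2 × [2a + (n-1)d]
483 = n/2 × [2(2) + (n-1)(5)]
483 = n/2 × [4 + 5n - 5]
966 = n × [-1 + 5n]
5n² + (-1)n - 966 = 0
Discriminant: Δ = (-1)² - 4(5)(-966) = 1 + 19320 = 19321
√Δ = 139
n = [-(-1) + √Δ] / (2·5) = (1 + 139) / 10 = 140 / 10 = 14
(The negative root is discarded since n must be a positive integer.)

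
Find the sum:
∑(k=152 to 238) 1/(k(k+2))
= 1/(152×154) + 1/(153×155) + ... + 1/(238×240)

Partial fractions: 1/(k(k+2)) = (1/2)[1/k - 1/(k+2)]
Telescoping leaves the first two and last two terms:
= (1/2)[1/152 + 1/153 - 1/239 - 1/240]
= 264799/111163680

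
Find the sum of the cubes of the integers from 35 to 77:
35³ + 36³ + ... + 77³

Use ∑_{k=1}^{n} k³ = [n(n+1)/2]², then subtract the first 34 terms.
∑_{k=1}^{77} k³ = [77×78/2]² = 3003² = 9018009
∑_{k=1}^{34} k³ = [34×35/2]² = 595² = 354025
∑_{k=35}^{77} k³ = 9018009 - 354025 = 8663984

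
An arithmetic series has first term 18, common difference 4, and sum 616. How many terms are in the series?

Using S = n/2 × [2a + (n-1)d]
616 = n/2 × [2(18) + (n-1)(4)]
616 = n/2 × [36 + 4n - 4]
1232 = n × [32 + 4n]
4n² + (32)n - 1232 = 0
Discriminant: Δ = (32)² - 4(4)(-1232) = 1024 + 19712 = 20736
√Δ = 144
n = [-(32) + √Δ] / (2·4) = (-32 + 144) / 8 = 112 / 8 = 14
(The negative root is discarded since n must be a positive integer.)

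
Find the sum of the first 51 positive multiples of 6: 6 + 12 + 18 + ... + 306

Factor out 6: = 6(1 + 2 + ... + 51) = 6 × n(n+1)/2
= 6 × 51×52/2
= 6 × 1326
= 7956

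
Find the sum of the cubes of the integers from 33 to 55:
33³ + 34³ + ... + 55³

Use ∑_{k=1}^{n} k³ = [n(n+1)/2]², then subtract the first 32 terms.
∑_{k=1}^{55} k³ = [55×56/2]² = 1540² = 2371600
∑_{k=1}^{32} k³ = [32×33/2]² = 528² = 278784
∑_{k=33}^{55} k³ = 2371600 - 278784 = 2092816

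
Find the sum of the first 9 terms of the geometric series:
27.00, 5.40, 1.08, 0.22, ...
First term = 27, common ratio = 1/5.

Sₙ = a(1 - rⁿ) / (1 - r)
S_9 = 27(1 - (1/5)^9) / (1 - (1/5))
S_9 = 27(1 - (1/1953125)) / (4/5)
S_9 = 13183587/390625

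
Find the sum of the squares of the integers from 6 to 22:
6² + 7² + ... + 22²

Use ∑_{k=1}^{n} k² = n(n+1)(2n+1)/6, then subtract the first 5 terms.
∑_{k=1}^{22} k² = 22×23×45/6 = 3795
∑_{k=1}^{5} k² = 5×6×11/6 = 55
∑_{k=6}^{22} k² = 3795 - 55 = 3740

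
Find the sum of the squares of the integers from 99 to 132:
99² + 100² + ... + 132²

Use ∑_{k=1}^{n} k² = n(n+1)(2n+1)/6, then subtract the first 98 terms.
∑_{k=1}^{132} k² = 132×133×265/6 = 775390
∑_{k=1}^{98} k² = 98×99×197/6 = 318549
∑_{k=99}^{132} k² = 775390 - 318549 = 456841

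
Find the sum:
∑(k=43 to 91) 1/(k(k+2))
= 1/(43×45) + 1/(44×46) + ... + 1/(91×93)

Partial fractions: 1/(k(k+2)) = (1/2)[1/k - 1/(k+2)]
Telescoping leaves the first two and last two terms:
= (1/2)[1/43 + 1/44 - 1/92 - 1/93]
= 24647/2023494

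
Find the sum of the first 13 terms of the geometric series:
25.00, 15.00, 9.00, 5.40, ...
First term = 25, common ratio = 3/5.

Sₙ = a(1 - rⁿ) / (1 - r)
S_13 = 25(1 - (3/5)^13) / (1 - (3/5))
S_13 = 25(1 - (1594323/1220703125)) / (2/5)
S_13 = 609554401/9765625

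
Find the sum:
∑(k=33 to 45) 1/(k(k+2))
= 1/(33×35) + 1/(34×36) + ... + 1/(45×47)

Partial fractions: 1/(k(k+2)) = (1/2)[1/k - 1/(k+2)]
Telescoping leaves the first two and last two terms:
= (1/2)[1/33 + 1/34 - 1/46 - 1/47]
= 10127/1212882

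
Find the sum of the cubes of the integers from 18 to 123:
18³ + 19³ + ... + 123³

Use ∑_{k=1}^{n} k³ = [n(n+1)/2]², then subtract the first 17 terms.
∑_{k=1}^{123} k³ = [123×124/2]² = 7626² = 58155876
∑_{k=1}^{17} k³ = [17×18/2]² = 153² = 23409
∑_{k=18}^{123} k³ = 58155876 - 23409 = 58132467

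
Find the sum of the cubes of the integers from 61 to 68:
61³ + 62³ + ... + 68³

Use ∑_{k=1}^{n} k³ = [n(n+1)/2]², then subtract the first 60 terms.
∑_{k=1}^{68} k³ = [68×69/2]² = 2346² = 5503716
∑_{k=1}^{60} k³ = [60×61/2]² = 1830² = 3348900
∑_{k=61}^{68} k³ = 5503716 - 3348900 = 2154816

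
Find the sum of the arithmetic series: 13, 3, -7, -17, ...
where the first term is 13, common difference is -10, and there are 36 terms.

Sₙ = n/2 × (first + last)
Last term = a + (n-1)d = 13 + (36-1)×(-10) = -337
S_36 = 36/2 × (13 + (-337))
S_36 = 36/2 × (-324) = -5832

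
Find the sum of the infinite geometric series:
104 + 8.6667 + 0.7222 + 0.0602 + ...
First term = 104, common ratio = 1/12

For |r| < 1, S = a / (1 - r)
S = 104 / (1 - (1/12))
S = 104 / (11/12)
S = 1248/11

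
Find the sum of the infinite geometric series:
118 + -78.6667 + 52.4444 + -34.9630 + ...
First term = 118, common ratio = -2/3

For |r| < 1, S = a / (1 - r)
S = 118 / (1 - (-2/3))
S = 118 / (5/3)
S = 354/5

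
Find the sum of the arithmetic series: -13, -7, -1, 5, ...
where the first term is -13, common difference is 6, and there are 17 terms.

Sₙ = n/2 × (first + last)
Last term = a + (n-1)d = -13 + (17-1)×6 = 83
S_17 = 17/2 × (-13 + 83)
S_17 = 17/2 × 70 = 595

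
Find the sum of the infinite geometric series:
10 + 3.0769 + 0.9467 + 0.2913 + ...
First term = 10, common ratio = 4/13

For |r| < 1, S = a / (1 - r)
S = 10 / (1 - (4/13))
S = 10 / (9/13)
S = 130/9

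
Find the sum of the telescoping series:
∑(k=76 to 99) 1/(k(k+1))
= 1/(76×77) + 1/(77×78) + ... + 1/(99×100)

Partial fractions: 1/(k(k+1)) = 1/k - 1/(k+1)
The series telescopes:
= (1/76 - 1/77) + (1/77 - 1/78) + ... + (1/99 - 1/100)
= 1/76 - 1/100
= 3/950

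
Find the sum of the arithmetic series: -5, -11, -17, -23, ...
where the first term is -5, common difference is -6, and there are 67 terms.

Sₙ = n/2 × (first + last)
Last term = a + (n-1)d = -5 + (67-1)×(-6) = -401
S_67 = 67/2 × (-5 + (-401))
S_67 = 67/2 × (-406) = -13601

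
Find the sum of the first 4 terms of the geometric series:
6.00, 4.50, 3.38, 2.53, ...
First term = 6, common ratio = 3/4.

Sₙ = a(1 - rⁿ) / (1 - r)
S_4 = 6(1 - (3/4)^4) / (1 - (3/4))
S_4 = 6(1 - (81/256)) / (1/4)
S_4 = 525/32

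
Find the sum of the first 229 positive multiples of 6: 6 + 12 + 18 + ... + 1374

Factor out 6: = 6(1 + 2 + ... + 229) = 6 × n(n+1)/2
= 6 × 229×230/2
= 6 × 26335
= 158010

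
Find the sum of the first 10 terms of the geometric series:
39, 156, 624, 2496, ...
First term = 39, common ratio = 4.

Sₙ = a(1 - rⁿ) / (1 - r)
S_10 = 39(1 - 4^10) / (1 - 4)
S_10 = 39(1 - 1048576) / (-3)
S_10 = 13631475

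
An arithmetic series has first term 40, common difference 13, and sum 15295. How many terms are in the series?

Using S = n/2 × [2a + (n-1)d]
15295 = n/2 × [2(40) + (n-1)(13)]
15295 = n/2 × [80 + 13n - 13]
30590 = n × [67 + 13n]
13n² + (67)n - 30590 = 0
Discriminant: Δ = (67)² - 4(13)(-30590) = 4489 + 1590680 = 1595169
√Δ = 1263
n = [-(67) + √Δ] / (2·13) = (-67 + 1263) / 26 = 1196 / 26 = 46
(The negative root is discarded since n must be a positive integer.)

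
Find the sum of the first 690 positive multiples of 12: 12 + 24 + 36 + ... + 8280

Factor out 12: = 12(1 + 2 + ... + 690) = 12 × n(n+1)/2
= 12 × 690×691/2
= 12 × 238395
= 2860740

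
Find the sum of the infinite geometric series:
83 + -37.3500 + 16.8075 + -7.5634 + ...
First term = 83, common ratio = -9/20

For |r| < 1, S = a / (1 - r)
S = 83 / (1 - (-9/20))
S = 83 / (29/20)
S = 1660/29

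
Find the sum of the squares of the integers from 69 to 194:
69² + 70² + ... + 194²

Use ∑_{k=1}^{n} k² = n(n+1)(2n+1)/6, then subtract the first 68 terms.
∑_{k=1}^{194} k² = 194×195×389/6 = 2452645
∑_{k=1}^{68} k² = 68×69×137/6 = 107134
∑_{k=69}^{194} k² = 2452645 - 107134 = 2345511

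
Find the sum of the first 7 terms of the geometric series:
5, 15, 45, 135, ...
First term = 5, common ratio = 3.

Sₙ = a(1 - rⁿ) / (1 - r)
S_7 = 5(1 - 3^7) / (1 - 3)
S_7 = 5(1 - 2187) / (-2)
S_7 = 5465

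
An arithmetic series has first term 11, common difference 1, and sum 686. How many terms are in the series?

Using S = n/2 × [2a + (n-1)d]
686 = n/2 × [2(11) + (n-1)(1)]
686 = n/2 × [22 + 1n - 1]
1372 = n × [21 + 1n]
1n² + (21)n - 1372 = 0
Discriminant: Δ = (21)² - 4(1)(-1372) = 441 + 5488 = 5929
√Δ = 77
n = [-(21) + √Δ] / (2·1) = (-21 + 77) / 2 = 56 / 2 = 28
(The negative root is discarded since n must be a positive integer.)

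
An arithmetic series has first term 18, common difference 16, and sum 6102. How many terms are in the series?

Using S = n/2 × [2a + (n-1)d]
6102 = n/2 × [2(18) + (n-1)(16)]
6102 = n/2 × [36 + 16n - 16]
12204 = n × [20 + 16n]
16n² + (20)n - 12204 = 0
Discriminant: Δ = (20)² - 4(16)(-12204) = 400 + 781056 = 781456
√Δ = 884
n = [-(20) + √Δ] / (2·16) = (-20 + 884) / 32 = 864 / 32 = 27
(The negative root is discarded since n must be a positive integer.)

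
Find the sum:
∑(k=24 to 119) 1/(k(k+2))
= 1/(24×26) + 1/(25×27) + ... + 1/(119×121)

Partial fractions: 1/(k(k+2)) = (1/2)[1/k - 1/(k+2)]
Telescoping leaves the first two and last two terms:
= (1/2)[1/24 + 1/25 - 1/120 - 1/121]
= 1181/36300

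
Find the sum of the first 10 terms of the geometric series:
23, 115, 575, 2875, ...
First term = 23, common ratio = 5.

Sₙ = a(1 - rⁿ) / (1 - r)
S_10 = 23(1 - 5^10) / (1 - 5)
S_10 = 23(1 - 9765625) / (-4)
S_10 = 56152338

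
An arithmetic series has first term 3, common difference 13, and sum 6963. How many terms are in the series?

Using S = n/2 × [2a + (n-1)d]
6963 = n/2 × [2(3) + (n-1)(13)]
6963 = n/2 × [6 + 13n - 13]
13926 = n × [-7 + 13n]
13n² + (-7)n - 13926 = 0
Discriminant: Δ = (-7)² - 4(13)(-13926) = 49 + 724152 = 724201
√Δ = 851
n = [-(-7) + √Δ] / (2·13) = (7 + 851) / 26 = 858 / 26 = 33
(The negative root is discarded since n must be a positive integer.)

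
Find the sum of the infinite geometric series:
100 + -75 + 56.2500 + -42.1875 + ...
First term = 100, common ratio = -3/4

For |r| < 1, S = a / (1 - r)
S = 100 / (1 - (-3/4))
S = 100 / (7/4)
S = 400/7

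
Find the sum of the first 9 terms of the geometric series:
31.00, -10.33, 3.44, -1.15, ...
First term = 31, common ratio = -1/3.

Sₙ = a(1 - rⁿ) / (1 - r)
S_9 = 31(1 - (-1/3)^9) / (1 - (-1/3))
S_9 = 31(1 - (-1/19683)) / (4/3)
S_9 = 152551/6561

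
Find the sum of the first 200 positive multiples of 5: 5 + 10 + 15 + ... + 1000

Factor out 5: = 5(1 + 2 + ... + 200) = 5 × n(n+1)/2
= 5 × 200×201/2
= 5 × 20100
= 100500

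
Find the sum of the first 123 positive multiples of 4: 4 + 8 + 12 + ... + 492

Factor out 4: = 4(1 + 2 + ... + 123) = 4 × n(n+1)/2
= 4 × 123×124/2
= 4 × 7626
= 30504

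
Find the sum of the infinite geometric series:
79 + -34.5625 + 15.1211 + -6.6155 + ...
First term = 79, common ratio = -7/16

For |r| < 1, S = a / (1 - r)
S = 79 / (1 - (-7/16))
S = 79 / (23/16)
S = 1264/23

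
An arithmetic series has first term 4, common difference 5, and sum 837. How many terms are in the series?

Using S = n/2 × [2a + (n-1)d]
837 = n/2 × [2(4) + (n-1)(5)]
837 = n/2 × [8 + 5n - 5]
1674 = n × [3 + 5n]
5n² + (3)n - 1674 = 0
Discriminant: Δ = (3)² - 4(5)(-1674) = 9 + 33480 = 33489
√Δ = 183
n = [-(3) + √Δ] / (2·5) = (-3 + 183) / 10 = 180 / 10 = 18
(The negative root is discarded since n must be a positive integer.)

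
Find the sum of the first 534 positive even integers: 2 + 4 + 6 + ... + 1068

Sum of first n even numbers = n(n+1)
= 534×535
= 285690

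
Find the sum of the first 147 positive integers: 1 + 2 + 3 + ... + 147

Formula: ∑k = n(n+1)/2
= 147×148/2
= 21756/2
= 10878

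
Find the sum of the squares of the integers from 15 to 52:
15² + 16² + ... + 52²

Use ∑_{k=1}^{n} k² = n(n+1)(2n+1)/6, then subtract the first 14 terms.
∑_{k=1}^{52} k² = 52×53×105/6 = 48230
∑_{k=1}^{14} k² = 14×15×29/6 = 1015
∑_{k=15}^{52} k² = 48230 - 1015 = 47215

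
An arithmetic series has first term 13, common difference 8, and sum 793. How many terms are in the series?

Using S = n/2 × [2a + (n-1)d]
793 = n/2 × [2(13) + (n-1)(8)]
793 = n/2 × [26 + 8n - 8]
1586 = n × [18 + 8n]
8n² + (18)n - 1586 = 0
Discriminant: Δ = (18)² - 4(8)(-1586) = 324 + 50752 = 51076
√Δ = 226
n = [-(18) + √Δ] / (2·8) = (-18 + 226) / 16 = 208 / 16 = 13
(The negative root is discarded since n must be a positive integer.)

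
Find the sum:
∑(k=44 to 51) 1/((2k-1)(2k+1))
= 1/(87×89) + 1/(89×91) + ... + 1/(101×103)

Partial fractions: 1/((2k-1)(2k+1)) = (1/2)[1/(2k-1) - 1/(2k+1)]
The series telescopes:
= (1/2)[1/87 - 1/103]
= 8/8961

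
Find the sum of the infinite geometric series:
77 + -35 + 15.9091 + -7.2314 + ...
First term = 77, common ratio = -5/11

For |r| < 1, S = a / (1 - r)
S = 77 / (1 - (-5/11))
S = 77 / (16/11)
S = 847/16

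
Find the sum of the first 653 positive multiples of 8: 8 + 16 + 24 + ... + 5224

Factor out 8: = 8(1 + 2 + ... + 653) = 8 × n(n+1)/2
= 8 × 653×654/2
= 8 × 213531
= 1708248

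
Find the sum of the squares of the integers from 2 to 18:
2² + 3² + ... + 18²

Use ∑_{k=1}^{n} k² = n(n+1)(2n+1)/6, then subtract the first 1 terms.
∑_{k=1}^{18} k² = 18×19×37/6 = 2109
∑_{k=1}^{1} k² = 1×2×3/6 = 1
∑_{k=2}^{18} k² = 2109 - 1 = 2108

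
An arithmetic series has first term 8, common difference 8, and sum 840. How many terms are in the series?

Using S = n/2 × [2a + (n-1)d]
840 = n/2 × [2(8) + (n-1)(8)]
840 = n/2 × [16 + 8n - 8]
1680 = n × [8 + 8n]
8n² + (8)n - 1680 = 0
Discriminant: Δ = (8)² - 4(8)(-1680) = 64 + 53760 = 53824
√Δ = 232
n = [-(8) + √Δ] / (2·8) = (-8 + 232) / 16 = 224 / 16 = 14
(The negative root is discarded since n must be a positive integer.)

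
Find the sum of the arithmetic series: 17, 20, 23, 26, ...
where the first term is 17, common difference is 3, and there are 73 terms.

Sₙ = n/2 × (first + last)
Last term = a + (n-1)d = 17 + (73-1)×3 = 233
S_73 = 73/2 × (17 + 233)
S_73 = 73/2 × 250 = 9125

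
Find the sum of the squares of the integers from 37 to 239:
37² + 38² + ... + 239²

Use ∑_{k=1}^{n} k² = n(n+1)(2n+1)/6, then subtract the first 36 terms.
∑_{k=1}^{239} k² = 239×240×479/6 = 4579240
∑_{k=1}^{36} k² = 36×37×73/6 = 16206
∑_{k=37}^{239} k² = 4579240 - 16206 = 4563034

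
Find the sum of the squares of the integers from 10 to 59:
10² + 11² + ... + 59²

Use ∑_{k=1}^{n} k² = n(n+1)(2n+1)/6, then subtract the first 9 terms.
∑_{k=1}^{59} k² = 59×60×119/6 = 70210
∑_{k=1}^{9} k² = 9×10×19/6 = 285
∑_{k=10}^{59} k² = 70210 - 285 = 69925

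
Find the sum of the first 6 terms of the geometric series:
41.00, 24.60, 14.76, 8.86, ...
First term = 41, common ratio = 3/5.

Sₙ = a(1 - rⁿ) / (1 - r)
S_6 = 41(1 - (3/5)^6) / (1 - (3/5))
S_6 = 41(1 - (729/15625)) / (2/5)
S_6 = 305368/3125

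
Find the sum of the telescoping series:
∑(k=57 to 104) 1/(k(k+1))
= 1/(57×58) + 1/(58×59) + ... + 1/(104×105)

Partial fractions: 1/(k(k+1)) = 1/k - 1/(k+1)
The series telescopes:
= (1/57 - 1/58) + (1/58 - 1/59) + ... + (1/104 - 1/105)
= 1/57 - 1/105
= 16/1995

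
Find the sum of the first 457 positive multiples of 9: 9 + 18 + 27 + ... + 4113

Factor out 9: = 9(1 + 2 + ... + 457) = 9 × n(n+1)/2
= 9 × 457×458/2
= 9 × 104653
= 941877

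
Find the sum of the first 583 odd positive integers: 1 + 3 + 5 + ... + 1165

Sum of first n odd numbers = n²
= 583²
= 339889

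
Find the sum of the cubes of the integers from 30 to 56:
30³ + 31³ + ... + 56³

Use ∑_{k=1}^{n} k³ = [n(n+1)/2]², then subtract the first 29 terms.
∑_{k=1}^{56} k³ = [56×57/2]² = 1596² = 2547216
∑_{k=1}^{29} k³ = [29×30/2]² = 435² = 189225
∑_{k=30}^{56} k³ = 2547216 - 189225 = 2357991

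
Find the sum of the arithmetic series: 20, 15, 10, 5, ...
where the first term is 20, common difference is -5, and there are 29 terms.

Sₙ = n/2 × (first + last)
Last term = a + (n-1)d = 20 + (29-1)×(-5) = -120
S_29 = 29/2 × (20 + (-120))
S_29 = 29/2 × (-100) = -1450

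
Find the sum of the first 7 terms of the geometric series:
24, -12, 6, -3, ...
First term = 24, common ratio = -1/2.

Sₙ = a(1 - rⁿ) / (1 - r)
S_7 = 24(1 - (-1/2)^7) / (1 - (-1/2))
S_7 = 24(1 - (-1/128)) / (3/2)
S_7 = 129/8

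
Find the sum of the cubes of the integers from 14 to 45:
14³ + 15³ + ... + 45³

Use ∑_{k=1}^{n} k³ = [n(n+1)/2]², then subtract the first 13 terms.
∑_{k=1}^{45} k³ = [45×46/2]² = 1035² = 1071225
∑_{k=1}^{13} k³ = [13×14/2]² = 91² = 8281
∑_{k=14}^{45} k³ = 1071225 - 8281 = 1062944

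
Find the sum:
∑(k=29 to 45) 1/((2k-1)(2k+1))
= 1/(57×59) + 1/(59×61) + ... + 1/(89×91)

Partial fractions: 1/((2k-1)(2k+1)) = (1/2)[1/(2k-1) - 1/(2k+1)]
The series telescopes:
= (1/2)[1/57 - 1/91]
= 17/5187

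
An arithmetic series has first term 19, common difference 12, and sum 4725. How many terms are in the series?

Using S = n/2 × [2a + (n-1)d]
4725 = n/2 × [2(19) + (n-1)(12)]
4725 = n/2 × [38 + 12n - 12]
9450 = n × [26 + 12n]
12n² + (26)n - 9450 = 0
Discriminant: Δ = (26)² - 4(12)(-9450) = 676 + 453600 = 454276
√Δ = 674
n = [-(26) + √Δ] / (2·12) = (-26 + 674) / 24 = 648 / 24 = 27
(The negative root is discarded since n must be a positive integer.)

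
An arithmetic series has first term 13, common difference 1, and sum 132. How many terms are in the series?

Using S = n/2 × [2a + (n-1)d]
132 = n/2 × [2(13) + (n-1)(1)]
132 = n/2 × [26 + 1n - 1]
264 = n × [25 + 1n]
1n² + (25)n - 264 = 0
Discriminant: Δ = (25)² - 4(1)(-264) = 625 + 1056 = 1681
√Δ = 41
n = [-(25) + √Δ] / (2·1) = (-25 + 41) / 2 = 16 / 2 = 8
(The negative root is discarded since n must be a positive integer.)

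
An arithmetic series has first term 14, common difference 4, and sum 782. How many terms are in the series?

Using S = n/2 × [2a + (n-1)d]
782 = n/2 × [2(14) + (n-1)(4)]
782 = n/2 × [28 + 4n - 4]
1564 = n × [24 + 4n]
4n² + (24)n - 1564 = 0
Discriminant: Δ = (24)² - 4(4)(-1564) = 576 + 25024 = 25600
√Δ = 160
n = [-(24) + √Δ] / (2·4) = (-24 + 160) / 8 = 136 / 8 = 17
(The negative root is discarded since n must be a positive integer.)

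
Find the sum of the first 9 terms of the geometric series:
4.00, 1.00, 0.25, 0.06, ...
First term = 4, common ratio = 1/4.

Sₙ = a(1 - rⁿ) / (1 - r)
S_9 = 4(1 - (1/4)^9) / (1 - (1/4))
S_9 = 4(1 - (1/262144)) / (3/4)
S_9 = 87381/16384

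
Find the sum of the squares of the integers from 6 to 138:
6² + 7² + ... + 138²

Use ∑_{k=1}^{n} k² = n(n+1)(2n+1)/6, then subtract the first 5 terms.
∑_{k=1}^{138} k² = 138×139×277/6 = 885569
∑_{k=1}^{5} k² = 5×6×11/6 = 55
∑_{k=6}^{138} k² = 885569 - 55 = 885514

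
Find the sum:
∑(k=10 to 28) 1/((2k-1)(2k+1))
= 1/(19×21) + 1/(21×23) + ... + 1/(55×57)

Partial fractions: 1/((2k-1)(2k+1)) = (1/2)[1/(2k-1) - 1/(2k+1)]
The series telescopes:
= (1/2)[1/19 - 1/57]
= 1/57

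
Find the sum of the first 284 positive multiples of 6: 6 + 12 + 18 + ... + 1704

Factor out 6: = 6(1 + 2 + ... + 284) = 6 × n(n+1)/2
= 6 × 284×285/2
= 6 × 40470
= 242820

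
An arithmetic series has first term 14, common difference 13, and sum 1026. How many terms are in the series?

Using S = n/2 × [2a + (n-1)d]
1026 = n/2 × [2(14) + (n-1)(13)]
1026 = n/2 × [28 + 13n - 13]
2052 = n × [15 + 13n]
13n² + (15)n - 2052 = 0
Discriminant: Δ = (15)² - 4(13)(-2052) = 225 + 106704 = 106929
√Δ = 327
n = [-(15) + √Δ] / (2·13) = (-15 + 327) / 26 = 312 / 26 = 12
(The negative root is discarded since n must be a positive integer.)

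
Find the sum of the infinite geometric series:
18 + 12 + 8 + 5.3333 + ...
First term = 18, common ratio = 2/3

For |r| < 1, S = a / (1 - r)
S = 18 / (1 - (2/3))
S = 18 / (1/3)
S = 54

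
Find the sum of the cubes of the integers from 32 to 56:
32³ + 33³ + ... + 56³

Use ∑_{k=1}^{n} k³ = [n(n+1)/2]², then subtract the first 31 terms.
∑_{k=1}^{56} k³ = [56×57/2]² = 1596² = 2547216
∑_{k=1}^{31} k³ = [31×32/2]² = 496² = 246016
∑_{k=32}^{56} k³ = 2547216 - 246016 = 2301200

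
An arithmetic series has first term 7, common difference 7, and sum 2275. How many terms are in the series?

Using S = n/2 × [2a + (n-1)d]
2275 = n/2 × [2(7) + (n-1)(7)]
2275 = n/2 × [14 + 7n - 7]
4550 = n × [7 + 7n]
7n² + (7)n - 4550 = 0
Discriminant: Δ = (7)² - 4(7)(-4550) = 49 + 127400 = 127449
√Δ = 357
n = [-(7) + √Δ] / (2·7) = (-7 + 357) / 14 = 350 / 14 = 25
(The negative root is discarded since n must be a positive integer.)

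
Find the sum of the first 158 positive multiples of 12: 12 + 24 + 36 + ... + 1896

Factor out 12: = 12(1 + 2 + ... + 158) = 12 × n(n+1)/2
= 12 × 158×159/2
= 12 × 12561
= 150732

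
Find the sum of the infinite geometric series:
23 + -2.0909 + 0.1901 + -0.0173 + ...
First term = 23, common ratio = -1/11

For |r| < 1, S = a / (1 - r)
S = 23 / (1 - (-1/11))
S = 23 / (12/11)
S = 253/12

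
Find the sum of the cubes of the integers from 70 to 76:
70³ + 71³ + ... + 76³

Use ∑_{k=1}^{n} k³ = [n(n+1)/2]², then subtract the first 69 terms.
∑_{k=1}^{76} k³ = [76×77/2]² = 2926² = 8561476
∑_{k=1}^{69} k³ = [69×70/2]² = 2415² = 5832225
∑_{k=70}^{76} k³ = 8561476 - 5832225 = 2729251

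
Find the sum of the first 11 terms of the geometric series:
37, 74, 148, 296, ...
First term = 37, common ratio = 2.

Sₙ = a(1 - rⁿ) / (1 - r)
S_11 = 37(1 - 2^11) / (1 - 2)
S_11 = 37(1 - 2048) / (-1)
S_11 = 75739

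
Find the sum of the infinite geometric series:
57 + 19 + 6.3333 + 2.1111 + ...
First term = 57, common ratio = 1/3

For |r| < 1, S = a / (1 - r)
S = 57 / (1 - (1/3))
S = 57 / (2/3)
S = 171/2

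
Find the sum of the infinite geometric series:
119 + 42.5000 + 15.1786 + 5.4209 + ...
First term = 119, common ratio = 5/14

For |r| < 1, S = a / (1 - r)
S = 119 / (1 - (5/14))
S = 119 / (9/14)
S = 1666/9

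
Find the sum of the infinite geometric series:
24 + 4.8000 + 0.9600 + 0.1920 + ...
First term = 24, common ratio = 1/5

For |r| < 1, S = a / (1 - r)
S = 24 / (1 - (1/5))
S = 24 / (4/5)
S = 30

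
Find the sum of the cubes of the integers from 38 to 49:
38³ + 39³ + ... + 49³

Use ∑_{k=1}^{n} k³ = [n(n+1)/2]², then subtract the first 37 terms.
∑_{k=1}^{49} k³ = [49×50/2]² = 1225² = 1500625
∑_{k=1}^{37} k³ = [37×38/2]² = 703² = 494209
∑_{k=38}^{49} k³ = 1500625 - 494209 = 1006416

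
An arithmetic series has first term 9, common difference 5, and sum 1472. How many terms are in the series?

Using S = n/2 × [2a + (n-1)d]
1472 = n/2 × [2(9) + (n-1)(5)]
1472 = n/2 × [18 + 5n - 5]
2944 = n × [13 + 5n]
5n² + (13)n - 2944 = 0
Discriminant: Δ = (13)² - 4(5)(-2944) = 169 + 58880 = 59049
√Δ = 243
n = [-(13) + √Δ] / (2·5) = (-13 + 243) / 10 = 230 / 10 = 23
(The negative root is discarded since n must be a positive integer.)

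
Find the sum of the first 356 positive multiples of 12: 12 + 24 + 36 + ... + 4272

Factor out 12: = 12(1 + 2 + ... + 356) = 12 × n(n+1)/2
= 12 × 356×357/2
= 12 × 63546
= 762552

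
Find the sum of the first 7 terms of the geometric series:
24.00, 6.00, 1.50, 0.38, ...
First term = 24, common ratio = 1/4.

Sₙ = a(1 - rⁿ) / (1 - r)
S_7 = 24(1 - (1/4)^7) / (1 - (1/4))
S_7 = 24(1 - (1/16384)) / (3/4)
S_7 = 16383/512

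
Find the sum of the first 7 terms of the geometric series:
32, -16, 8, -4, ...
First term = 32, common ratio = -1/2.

Sₙ = a(1 - rⁿ) / (1 - r)
S_7 = 32(1 - (-1/2)^7) / (1 - (-1/2))
S_7 = 32(1 - (-1/128)) / (3/2)
S_7 = 43/2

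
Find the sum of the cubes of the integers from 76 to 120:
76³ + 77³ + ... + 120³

Use ∑_{k=1}^{n} k³ = [n(n+1)/2]², then subtract the first 75 terms.
∑_{k=1}^{120} k³ = [120×121/2]² = 7260² = 52707600
∑_{k=1}^{75} k³ = [75×76/2]² = 2850² = 8122500
∑_{k=76}^{120} k³ = 52707600 - 8122500 = 44585100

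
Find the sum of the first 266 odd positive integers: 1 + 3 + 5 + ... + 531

Sum of first n odd numbers = n²
= 266²
= 70756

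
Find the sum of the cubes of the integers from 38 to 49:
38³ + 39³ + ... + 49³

Use ∑_{k=1}^{n} k³ = [n(n+1)/2]², then subtract the first 37 terms.
∑_{k=1}^{49} k³ = [49×50/2]² = 1225² = 1500625
∑_{k=1}^{37} k³ = [37×38/2]² = 703² = 494209
∑_{k=38}^{49} k³ = 1500625 - 494209 = 1006416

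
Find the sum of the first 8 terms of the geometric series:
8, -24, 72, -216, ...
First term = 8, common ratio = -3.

Sₙ = a(1 - rⁿ) / (1 - r)
S_8 = 8(1 - (-3)^8) / (1 - (-3))
S_8 = 8(1 - 6561) / (4)
S_8 = -13120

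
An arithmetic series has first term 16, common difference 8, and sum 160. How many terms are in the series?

Using S = n/2 × [2a + (n-1)d]
160 = n/2 × [2(16) + (n-1)(8)]
160 = n/2 × [32 + 8n - 8]
320 = n × [24 + 8n]
8n² + (24)n - 320 = 0
Discriminant: Δ = (24)² - 4(8)(-320) = 576 + 10240 = 10816
√Δ = 104
n = [-(24) + √Δ] / (2·8) = (-24 + 104) / 16 = 80 / 16 = 5
(The negative root is discarded since n must be a positive integer.)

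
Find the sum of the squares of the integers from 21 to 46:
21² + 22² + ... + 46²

Use ∑_{k=1}^{n} k² = n(n+1)(2n+1)/6, then subtract the first 20 terms.
∑_{k=1}^{46} k² = 46×47×93/6 = 33511
∑_{k=1}^{20} k² = 20×21×41/6 = 2870
∑_{k=21}^{46} k² = 33511 - 2870 = 30641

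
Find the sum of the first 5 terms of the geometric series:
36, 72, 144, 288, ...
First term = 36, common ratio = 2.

Sₙ = a(1 - rⁿ) / (1 - r)
S_5 = 36(1 - 2^5) / (1 - 2)
S_5 = 36(1 - 32) / (-1)
S_5 = 1116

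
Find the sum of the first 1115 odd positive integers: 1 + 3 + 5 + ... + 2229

Sum of first n odd numbers = n²
= 1115²
= 1243225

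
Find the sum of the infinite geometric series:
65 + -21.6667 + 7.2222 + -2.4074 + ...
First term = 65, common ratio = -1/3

For |r| < 1, S = a / (1 - r)
S = 65 / (1 - (-1/3))
S = 65 / (4/3)
S = 195/4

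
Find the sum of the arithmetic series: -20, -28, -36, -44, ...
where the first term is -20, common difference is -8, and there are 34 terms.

Sₙ = n/2 × (first + last)
Last term = a + (n-1)d = -20 + (34-1)×(-8) = -284
S_34 = 34/2 × (-20 + (-284))
S_34 = 34/2 × (-304) = -5168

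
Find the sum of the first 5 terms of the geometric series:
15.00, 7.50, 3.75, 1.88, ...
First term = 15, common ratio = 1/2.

Sₙ = a(1 - rⁿ) / (1 - r)
S_5 = 15(1 - (1/2)^5) / (1 - (1/2))
S_5 = 15(1 - (1/32)) / (1/2)
S_5 = 465/16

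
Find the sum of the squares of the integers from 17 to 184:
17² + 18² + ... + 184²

Use ∑_{k=1}^{n} k² = n(n+1)(2n+1)/6, then subtract the first 16 terms.
∑_{k=1}^{184} k² = 184×185×369/6 = 2093460
∑_{k=1}^{16} k² = 16×17×33/6 = 1496
∑_{k=17}^{184} k² = 2093460 - 1496 = 2091964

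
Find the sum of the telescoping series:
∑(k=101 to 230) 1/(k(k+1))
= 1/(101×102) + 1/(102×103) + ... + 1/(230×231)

Partial fractions: 1/(k(k+1)) = 1/k - 1/(k+1)
The series telescopes:
= (1/101 - 1/102) + (1/102 - 1/103) + ... + (1/230 - 1/231)
= 1/101 - 1/231
= 130/23331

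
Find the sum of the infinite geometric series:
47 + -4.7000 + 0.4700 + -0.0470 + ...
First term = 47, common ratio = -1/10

For |r| < 1, S = a / (1 - r)
S = 47 / (1 - (-1/10))
S = 47 / (11/10)
S = 470/11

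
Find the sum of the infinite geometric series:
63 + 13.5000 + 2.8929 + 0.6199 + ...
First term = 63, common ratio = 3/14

For |r| < 1, S = a / (1 - r)
S = 63 / (1 - (3/14))
S = 63 / (11/14)
S = 882/11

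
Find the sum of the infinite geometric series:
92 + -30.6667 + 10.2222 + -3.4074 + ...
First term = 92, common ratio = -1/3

For |r| < 1, S = a / (1 - r)
S = 92 / (1 - (-1/3))
S = 92 / (4/3)
S = 69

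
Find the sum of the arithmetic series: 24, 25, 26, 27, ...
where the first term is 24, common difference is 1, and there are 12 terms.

Sₙ = n/2 × (first + last)
Last term = a + (n-1)d = 24 + (12-1)×1 = 35
S_12 = 12/2 × (24 + 35)
S_12 = 12/2 × 59 = 354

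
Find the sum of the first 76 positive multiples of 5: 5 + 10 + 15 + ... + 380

Factor out 5: = 5(1 + 2 + ... + 76) = 5 × n(n+1)/2
= 5 × 76×77/2
= 5 × 2926
= 14630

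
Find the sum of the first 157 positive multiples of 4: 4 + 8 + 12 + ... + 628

Factor out 4: = 4(1 + 2 + ... + 157) = 4 × n(n+1)/2
= 4 × 157×158/2
= 4 × 12403
= 49612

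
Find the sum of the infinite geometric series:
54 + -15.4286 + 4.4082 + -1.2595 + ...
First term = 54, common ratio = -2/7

For |r| < 1, S = a / (1 - r)
S = 54 / (1 - (-2/7))
S = 54 / (9/7)
S = 42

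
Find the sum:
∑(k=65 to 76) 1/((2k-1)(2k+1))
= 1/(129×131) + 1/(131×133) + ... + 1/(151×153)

Partial fractions: 1/((2k-1)(2k+1)) = (1/2)[1/(2k-1) - 1/(2k+1)]
The series telescopes:
= (1/2)[1/129 - 1/153]
= 4/6579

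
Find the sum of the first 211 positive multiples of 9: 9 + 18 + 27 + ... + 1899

Factor out 9: = 9(1 + 2 + ... + 211) = 9 × n(n+1)/2
= 9 × 211×212/2
= 9 × 22366
= 201294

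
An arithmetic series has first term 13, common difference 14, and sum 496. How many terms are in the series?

Using S = n/2 × [2a + (n-1)d]
496 = n/2 × [2(13) + (n-1)(14)]
496 = n/2 × [26 + 14n - 14]
992 = n × [12 + 14n]
14n² + (12)n - 992 = 0
Discriminant: Δ = (12)² - 4(14)(-992) = 144 + 55552 = 55696
√Δ = 236
n = [-(12) + √Δ] / (2·14) = (-12 + 236) / 28 = 224 / 28 = 8
(The negative root is discarded since n must be a positive integer.)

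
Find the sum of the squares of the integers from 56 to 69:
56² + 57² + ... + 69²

Use ∑_{k=1}^{n} k² = n(n+1)(2n+1)/6, then subtract the first 55 terms.
∑_{k=1}^{69} k² = 69×70×139/6 = 111895
∑_{k=1}^{55} k² = 55×56×111/6 = 56980
∑_{k=56}^{69} k² = 111895 - 56980 = 54915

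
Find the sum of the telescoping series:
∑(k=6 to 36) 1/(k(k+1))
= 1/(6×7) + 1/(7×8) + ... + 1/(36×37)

Partial fractions: 1/(k(k+1)) = 1/k - 1/(k+1)
The series telescopes:
= (1/6 - 1/7) + (1/7 - 1/8) + ... + (1/36 - 1/37)
= 1/6 - 1/37
= 31/222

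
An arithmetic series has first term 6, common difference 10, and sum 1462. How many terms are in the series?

Using S = n/2 × [2a + (n-1)d]
1462 = n/2 × [2(6) + (n-1)(10)]
1462 = n/2 × [12 + 10n - 10]
2924 = n × [2 + 10n]
10n² + (2)n - 2924 = 0
Discriminant: Δ = (2)² - 4(10)(-2924) = 4 + 116960 = 116964
√Δ = 342
n = [-(2) + √Δ] / (2·10) = (-2 + 342) / 20 = 340 / 20 = 17
(The negative root is discarded since n must be a positive integer.)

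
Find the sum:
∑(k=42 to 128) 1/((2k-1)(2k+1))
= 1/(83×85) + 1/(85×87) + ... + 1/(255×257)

Partial fractions: 1/((2k-1)(2k+1)) = (1/2)[1/(2k-1) - 1/(2k+1)]
The series telescopes:
= (1/2)[1/83 - 1/257]
= 87/21331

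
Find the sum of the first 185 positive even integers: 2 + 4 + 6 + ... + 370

Sum of first n even numbers = n(n+1)
= 185×186
= 34410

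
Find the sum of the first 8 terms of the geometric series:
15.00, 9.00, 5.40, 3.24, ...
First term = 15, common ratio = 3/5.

Sₙ = a(1 - rⁿ) / (1 - r)
S_8 = 15(1 - (3/5)^8) / (1 - (3/5))
S_8 = 15(1 - (6561/390625)) / (2/5)
S_8 = 576096/15625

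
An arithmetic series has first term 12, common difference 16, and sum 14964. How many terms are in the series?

Using S = n/2 × [2a + (n-1)d]
14964 = n/2 × [2(12) + (n-1)(16)]
14964 = n/2 × [24 + 16n - 16]
29928 = n × [8 + 16n]
16n² + (8)n - 29928 = 0
Discriminant: Δ = (8)² - 4(16)(-29928) = 64 + 1915392 = 1915456
√Δ = 1384
n = [-(8) + √Δ] / (2·16) = (-8 + 1384) / 32 = 1376 / 32 = 43
(The negative root is discarded since n must be a positive integer.)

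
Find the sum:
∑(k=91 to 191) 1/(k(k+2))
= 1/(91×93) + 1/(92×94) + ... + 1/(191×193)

Partial fractions: 1/(k(k+2)) = (1/2)[1/k - 1/(k+2)]
Telescoping leaves the first two and last two terms:
= (1/2)[1/91 + 1/92 - 1/192 - 1/193]
= 889507/155116416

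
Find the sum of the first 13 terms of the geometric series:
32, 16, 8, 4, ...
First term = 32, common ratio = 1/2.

Sₙ = a(1 - rⁿ) / (1 - r)
S_13 = 32(1 - (1/2)^13) / (1 - (1/2))
S_13 = 32(1 - (1/8192)) / (1/2)
S_13 = 8191/128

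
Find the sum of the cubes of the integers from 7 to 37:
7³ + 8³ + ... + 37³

Use ∑_{k=1}^{n} k³ = [n(n+1)/2]², then subtract the first 6 terms.
∑_{k=1}^{37} k³ = [37×38/2]² = 703² = 494209
∑_{k=1}^{6} k³ = [6×7/2]² = 21² = 441
∑_{k=7}^{37} k³ = 494209 - 441 = 493768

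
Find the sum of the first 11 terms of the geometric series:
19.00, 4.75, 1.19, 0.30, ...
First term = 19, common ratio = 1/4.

Sₙ = a(1 - rⁿ) / (1 - r)
S_11 = 19(1 - (1/4)^11) / (1 - (1/4))
S_11 = 19(1 - (1/4194304)) / (3/4)
S_11 = 26563919/1048576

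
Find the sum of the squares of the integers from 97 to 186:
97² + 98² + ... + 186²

Use ∑_{k=1}^{n} k² = n(n+1)(2n+1)/6, then subtract the first 96 terms.
∑_{k=1}^{186} k² = 186×187×373/6 = 2162281
∑_{k=1}^{96} k² = 96×97×193/6 = 299536
∑_{k=97}^{186} k² = 2162281 - 299536 = 1862745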